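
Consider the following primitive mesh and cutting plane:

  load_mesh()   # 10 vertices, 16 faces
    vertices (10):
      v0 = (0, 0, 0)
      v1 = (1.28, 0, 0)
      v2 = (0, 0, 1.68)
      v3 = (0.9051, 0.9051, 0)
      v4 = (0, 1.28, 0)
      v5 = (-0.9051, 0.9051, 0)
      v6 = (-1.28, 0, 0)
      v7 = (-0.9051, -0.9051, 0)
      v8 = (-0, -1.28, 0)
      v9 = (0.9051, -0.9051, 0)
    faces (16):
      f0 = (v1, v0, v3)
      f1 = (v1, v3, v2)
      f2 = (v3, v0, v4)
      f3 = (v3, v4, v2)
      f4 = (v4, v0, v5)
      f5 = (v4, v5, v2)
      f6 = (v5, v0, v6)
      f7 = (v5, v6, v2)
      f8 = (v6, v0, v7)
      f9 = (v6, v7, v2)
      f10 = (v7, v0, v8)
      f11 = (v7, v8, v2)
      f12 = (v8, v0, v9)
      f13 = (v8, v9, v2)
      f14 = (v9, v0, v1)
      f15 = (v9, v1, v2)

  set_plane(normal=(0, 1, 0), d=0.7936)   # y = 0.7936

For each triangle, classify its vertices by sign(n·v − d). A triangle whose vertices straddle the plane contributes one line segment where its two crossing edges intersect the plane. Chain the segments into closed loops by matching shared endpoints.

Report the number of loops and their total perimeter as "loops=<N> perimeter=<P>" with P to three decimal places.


Straddling triangles (8 of 16):
  (v1,v0,v3) [--+] → (0.7936, 0.7936, 0)–(0.951284, 0.7936, 0)  len=0.1577
  (v1,v3,v2) [-+-] → (0.951284, 0.7936, 0)–(0.7936, 0.7936, 0.206961)  len=0.2602
  (v3,v0,v4) [+-+] → (0.7936, 0.7936, 0)–(0, 0.7936, 0)  len=0.7936
  (v3,v4,v2) [++-] → (0, 0.7936, 0.6384)–(0.7936, 0.7936, 0.206961)  len=0.9033
  (v4,v0,v5) [+-+] → (0, 0.7936, 0)–(-0.7936, 0.7936, 0)  len=0.7936
  (v4,v5,v2) [++-] → (-0.7936, 0.7936, 0.206961)–(0, 0.7936, 0.6384)  len=0.9033
  (v5,v0,v6) [+--] → (-0.7936, 0.7936, 0)–(-0.951284, 0.7936, 0)  len=0.1577
  (v5,v6,v2) [+--] → (-0.951284, 0.7936, 0)–(-0.7936, 0.7936, 0.206961)  len=0.2602

Chained into 1 loop(s):
  loop 1: 8 segments, perimeter = 4.2295
Total perimeter = 4.230

loops=1 perimeter=4.230


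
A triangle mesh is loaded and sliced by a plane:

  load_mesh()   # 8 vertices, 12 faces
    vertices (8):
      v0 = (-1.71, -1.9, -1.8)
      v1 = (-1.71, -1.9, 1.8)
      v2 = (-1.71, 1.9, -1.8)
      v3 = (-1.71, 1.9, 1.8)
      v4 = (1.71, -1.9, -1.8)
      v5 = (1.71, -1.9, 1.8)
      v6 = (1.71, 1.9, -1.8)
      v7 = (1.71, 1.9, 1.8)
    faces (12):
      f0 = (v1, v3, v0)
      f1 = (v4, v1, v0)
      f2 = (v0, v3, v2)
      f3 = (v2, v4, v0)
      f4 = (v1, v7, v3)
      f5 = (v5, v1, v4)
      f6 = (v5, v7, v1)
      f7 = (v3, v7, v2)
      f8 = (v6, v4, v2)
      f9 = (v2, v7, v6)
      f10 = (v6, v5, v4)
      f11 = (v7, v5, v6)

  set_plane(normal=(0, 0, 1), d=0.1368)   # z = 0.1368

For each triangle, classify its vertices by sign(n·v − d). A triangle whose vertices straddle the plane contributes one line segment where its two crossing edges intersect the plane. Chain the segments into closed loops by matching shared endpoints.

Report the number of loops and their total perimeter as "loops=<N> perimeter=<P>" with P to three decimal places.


Straddling triangles (8 of 12):
  (v1,v3,v0) [++-] → (-1.71, 0.1444, 0.1368)–(-1.71, -1.9, 0.1368)  len=2.0444
  (v4,v1,v0) [-+-] → (-0.12996, -1.9, 0.1368)–(-1.71, -1.9, 0.1368)  len=1.5800
  (v0,v3,v2) [-+-] → (-1.71, 0.1444, 0.1368)–(-1.71, 1.9, 0.1368)  len=1.7556
  (v5,v1,v4) [++-] → (-0.12996, -1.9, 0.1368)–(1.71, -1.9, 0.1368)  len=1.8400
  (v3,v7,v2) [++-] → (0.12996, 1.9, 0.1368)–(-1.71, 1.9, 0.1368)  len=1.8400
  (v2,v7,v6) [-+-] → (0.12996, 1.9, 0.1368)–(1.71, 1.9, 0.1368)  len=1.5800
  (v6,v5,v4) [-+-] → (1.71, -0.1444, 0.1368)–(1.71, -1.9, 0.1368)  len=1.7556
  (v7,v5,v6) [++-] → (1.71, -0.1444, 0.1368)–(1.71, 1.9, 0.1368)  len=2.0444

Chained into 1 loop(s):
  loop 1: 8 segments, perimeter = 14.4400
Total perimeter = 14.440

loops=1 perimeter=14.440


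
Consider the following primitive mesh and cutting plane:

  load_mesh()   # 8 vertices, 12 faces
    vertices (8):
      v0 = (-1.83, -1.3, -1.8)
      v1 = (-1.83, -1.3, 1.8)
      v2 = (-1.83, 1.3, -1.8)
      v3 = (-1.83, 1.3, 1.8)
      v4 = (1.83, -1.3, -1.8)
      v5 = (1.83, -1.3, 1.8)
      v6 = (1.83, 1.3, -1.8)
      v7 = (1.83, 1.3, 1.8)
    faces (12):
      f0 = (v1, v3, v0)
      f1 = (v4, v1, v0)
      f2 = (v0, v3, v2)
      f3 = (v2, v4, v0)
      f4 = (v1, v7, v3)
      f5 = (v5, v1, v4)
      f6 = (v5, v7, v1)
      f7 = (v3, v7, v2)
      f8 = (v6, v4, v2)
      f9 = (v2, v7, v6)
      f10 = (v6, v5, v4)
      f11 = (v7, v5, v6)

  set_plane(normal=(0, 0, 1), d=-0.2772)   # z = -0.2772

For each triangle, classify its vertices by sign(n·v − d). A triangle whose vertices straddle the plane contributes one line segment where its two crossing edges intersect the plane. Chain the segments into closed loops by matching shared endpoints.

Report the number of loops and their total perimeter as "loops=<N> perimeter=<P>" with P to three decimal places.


loops=1 perimeter=12.520

Straddling triangles (8 of 12):
  (v1,v3,v0) [++-] → (-1.83, -0.2002, -0.2772)–(-1.83, -1.3, -0.2772)  len=1.0998
  (v4,v1,v0) [-+-] → (0.28182, -1.3, -0.2772)–(-1.83, -1.3, -0.2772)  len=2.1118
  (v0,v3,v2) [-+-] → (-1.83, -0.2002, -0.2772)–(-1.83, 1.3, -0.2772)  len=1.5002
  (v5,v1,v4) [++-] → (0.28182, -1.3, -0.2772)–(1.83, -1.3, -0.2772)  len=1.5482
  (v3,v7,v2) [++-] → (-0.28182, 1.3, -0.2772)–(-1.83, 1.3, -0.2772)  len=1.5482
  (v2,v7,v6) [-+-] → (-0.28182, 1.3, -0.2772)–(1.83, 1.3, -0.2772)  len=2.1118
  (v6,v5,v4) [-+-] → (1.83, 0.2002, -0.2772)–(1.83, -1.3, -0.2772)  len=1.5002
  (v7,v5,v6) [++-] → (1.83, 0.2002, -0.2772)–(1.83, 1.3, -0.2772)  len=1.0998

Chained into 1 loop(s):
  loop 1: 8 segments, perimeter = 12.5200
Total perimeter = 12.520


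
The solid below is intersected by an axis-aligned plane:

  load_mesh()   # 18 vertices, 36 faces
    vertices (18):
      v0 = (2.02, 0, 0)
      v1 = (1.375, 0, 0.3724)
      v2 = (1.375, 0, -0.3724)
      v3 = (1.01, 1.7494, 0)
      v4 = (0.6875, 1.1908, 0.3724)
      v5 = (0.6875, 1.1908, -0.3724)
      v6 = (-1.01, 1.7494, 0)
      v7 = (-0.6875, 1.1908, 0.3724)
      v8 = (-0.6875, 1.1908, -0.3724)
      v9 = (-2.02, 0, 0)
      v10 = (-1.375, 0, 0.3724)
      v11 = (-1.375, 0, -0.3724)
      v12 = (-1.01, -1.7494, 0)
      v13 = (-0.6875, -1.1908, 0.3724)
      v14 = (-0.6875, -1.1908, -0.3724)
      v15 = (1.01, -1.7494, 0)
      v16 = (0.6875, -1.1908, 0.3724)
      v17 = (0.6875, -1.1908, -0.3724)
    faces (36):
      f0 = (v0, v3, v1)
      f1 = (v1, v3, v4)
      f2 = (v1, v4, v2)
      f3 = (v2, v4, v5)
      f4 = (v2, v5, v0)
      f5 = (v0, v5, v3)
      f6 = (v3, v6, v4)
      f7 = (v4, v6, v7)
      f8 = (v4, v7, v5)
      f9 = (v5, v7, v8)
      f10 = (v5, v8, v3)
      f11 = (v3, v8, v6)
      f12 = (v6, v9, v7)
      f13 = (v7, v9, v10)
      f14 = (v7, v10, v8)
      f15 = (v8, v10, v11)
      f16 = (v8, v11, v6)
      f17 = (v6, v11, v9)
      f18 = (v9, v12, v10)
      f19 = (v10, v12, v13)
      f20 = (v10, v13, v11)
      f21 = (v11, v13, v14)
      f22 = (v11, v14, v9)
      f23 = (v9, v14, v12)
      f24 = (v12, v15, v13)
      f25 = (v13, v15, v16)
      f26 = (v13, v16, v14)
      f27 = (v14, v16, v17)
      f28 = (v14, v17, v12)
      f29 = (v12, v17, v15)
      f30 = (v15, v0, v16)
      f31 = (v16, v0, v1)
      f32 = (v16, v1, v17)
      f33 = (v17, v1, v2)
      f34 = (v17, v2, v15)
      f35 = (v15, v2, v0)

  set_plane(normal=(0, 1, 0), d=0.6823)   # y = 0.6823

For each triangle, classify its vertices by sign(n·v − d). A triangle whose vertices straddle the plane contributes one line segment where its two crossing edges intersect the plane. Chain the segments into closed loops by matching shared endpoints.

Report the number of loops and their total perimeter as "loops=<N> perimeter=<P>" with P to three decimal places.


loops=2 perimeter=4.469

Straddling triangles (12 of 36):
  (v0,v3,v1) [-+-] → (1.62608, 0.6823, 0)–(1.23264, 0.6823, 0.227157)  len=0.4543
  (v1,v3,v4) [-++] → (1.23264, 0.6823, 0.227157)–(0.981079, 0.6823, 0.3724)  len=0.2905
  (v1,v4,v2) [-+-] → (0.981079, 0.6823, 0.3724)–(0.981079, 0.6823, 0.0543526)  len=0.3180
  (v2,v4,v5) [-++] → (0.981079, 0.6823, 0.0543526)–(0.981079, 0.6823, -0.3724)  len=0.4268
  (v2,v5,v0) [-+-] → (0.981079, 0.6823, -0.3724)–(1.25651, 0.6823, -0.213376)  len=0.3180
  (v0,v5,v3) [-++] → (1.25651, 0.6823, -0.213376)–(1.62608, 0.6823, 0)  len=0.4267
  (v6,v9,v7) [+-+] → (-1.62608, 0.6823, 0)–(-1.25651, 0.6823, 0.213376)  len=0.4267
  (v7,v9,v10) [+--] → (-1.25651, 0.6823, 0.213376)–(-0.981079, 0.6823, 0.3724)  len=0.3180
  (v7,v10,v8) [+-+] → (-0.981079, 0.6823, 0.3724)–(-0.981079, 0.6823, -0.0543526)  len=0.4268
  (v8,v10,v11) [+--] → (-0.981079, 0.6823, -0.0543526)–(-0.981079, 0.6823, -0.3724)  len=0.3180
  (v8,v11,v6) [+-+] → (-0.981079, 0.6823, -0.3724)–(-1.23264, 0.6823, -0.227157)  len=0.2905
  (v6,v11,v9) [+--] → (-1.23264, 0.6823, -0.227157)–(-1.62608, 0.6823, 0)  len=0.4543

Chained into 2 loop(s):
  loop 1: 6 segments, perimeter = 2.2344
  loop 2: 6 segments, perimeter = 2.2344
Total perimeter = 4.469


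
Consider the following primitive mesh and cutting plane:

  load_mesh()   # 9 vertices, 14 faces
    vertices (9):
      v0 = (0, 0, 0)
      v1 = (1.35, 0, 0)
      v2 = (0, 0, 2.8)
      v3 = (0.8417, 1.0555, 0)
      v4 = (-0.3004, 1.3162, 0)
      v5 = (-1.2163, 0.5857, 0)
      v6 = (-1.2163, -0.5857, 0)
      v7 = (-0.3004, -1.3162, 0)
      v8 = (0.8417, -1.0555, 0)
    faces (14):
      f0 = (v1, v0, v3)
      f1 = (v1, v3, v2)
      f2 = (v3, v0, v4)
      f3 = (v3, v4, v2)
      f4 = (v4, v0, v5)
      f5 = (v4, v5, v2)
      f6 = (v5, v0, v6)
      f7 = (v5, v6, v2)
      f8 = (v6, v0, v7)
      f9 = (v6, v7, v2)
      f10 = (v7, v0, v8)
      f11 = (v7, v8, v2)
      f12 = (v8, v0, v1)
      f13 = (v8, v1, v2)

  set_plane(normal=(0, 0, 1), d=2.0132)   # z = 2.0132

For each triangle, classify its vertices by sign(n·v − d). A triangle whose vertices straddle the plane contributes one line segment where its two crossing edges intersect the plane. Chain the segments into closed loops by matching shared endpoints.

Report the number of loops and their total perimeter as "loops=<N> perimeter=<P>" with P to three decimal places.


Straddling triangles (7 of 14):
  (v1,v3,v2) [--+] → (0.236518, 0.296596, 2.0132)–(0.37935, 0, 2.0132)  len=0.3292
  (v3,v4,v2) [--+] → (-0.0844124, 0.369852, 2.0132)–(0.236518, 0.296596, 2.0132)  len=0.3292
  (v4,v5,v2) [--+] → (-0.34178, 0.164582, 2.0132)–(-0.0844124, 0.369852, 2.0132)  len=0.3292
  (v5,v6,v2) [--+] → (-0.34178, -0.164582, 2.0132)–(-0.34178, 0.164582, 2.0132)  len=0.3292
  (v6,v7,v2) [--+] → (-0.0844124, -0.369852, 2.0132)–(-0.34178, -0.164582, 2.0132)  len=0.3292
  (v7,v8,v2) [--+] → (0.236518, -0.296596, 2.0132)–(-0.0844124, -0.369852, 2.0132)  len=0.3292
  (v8,v1,v2) [--+] → (0.37935, 0, 2.0132)–(0.236518, -0.296596, 2.0132)  len=0.3292

Chained into 1 loop(s):
  loop 1: 7 segments, perimeter = 2.3043
Total perimeter = 2.304

loops=1 perimeter=2.304


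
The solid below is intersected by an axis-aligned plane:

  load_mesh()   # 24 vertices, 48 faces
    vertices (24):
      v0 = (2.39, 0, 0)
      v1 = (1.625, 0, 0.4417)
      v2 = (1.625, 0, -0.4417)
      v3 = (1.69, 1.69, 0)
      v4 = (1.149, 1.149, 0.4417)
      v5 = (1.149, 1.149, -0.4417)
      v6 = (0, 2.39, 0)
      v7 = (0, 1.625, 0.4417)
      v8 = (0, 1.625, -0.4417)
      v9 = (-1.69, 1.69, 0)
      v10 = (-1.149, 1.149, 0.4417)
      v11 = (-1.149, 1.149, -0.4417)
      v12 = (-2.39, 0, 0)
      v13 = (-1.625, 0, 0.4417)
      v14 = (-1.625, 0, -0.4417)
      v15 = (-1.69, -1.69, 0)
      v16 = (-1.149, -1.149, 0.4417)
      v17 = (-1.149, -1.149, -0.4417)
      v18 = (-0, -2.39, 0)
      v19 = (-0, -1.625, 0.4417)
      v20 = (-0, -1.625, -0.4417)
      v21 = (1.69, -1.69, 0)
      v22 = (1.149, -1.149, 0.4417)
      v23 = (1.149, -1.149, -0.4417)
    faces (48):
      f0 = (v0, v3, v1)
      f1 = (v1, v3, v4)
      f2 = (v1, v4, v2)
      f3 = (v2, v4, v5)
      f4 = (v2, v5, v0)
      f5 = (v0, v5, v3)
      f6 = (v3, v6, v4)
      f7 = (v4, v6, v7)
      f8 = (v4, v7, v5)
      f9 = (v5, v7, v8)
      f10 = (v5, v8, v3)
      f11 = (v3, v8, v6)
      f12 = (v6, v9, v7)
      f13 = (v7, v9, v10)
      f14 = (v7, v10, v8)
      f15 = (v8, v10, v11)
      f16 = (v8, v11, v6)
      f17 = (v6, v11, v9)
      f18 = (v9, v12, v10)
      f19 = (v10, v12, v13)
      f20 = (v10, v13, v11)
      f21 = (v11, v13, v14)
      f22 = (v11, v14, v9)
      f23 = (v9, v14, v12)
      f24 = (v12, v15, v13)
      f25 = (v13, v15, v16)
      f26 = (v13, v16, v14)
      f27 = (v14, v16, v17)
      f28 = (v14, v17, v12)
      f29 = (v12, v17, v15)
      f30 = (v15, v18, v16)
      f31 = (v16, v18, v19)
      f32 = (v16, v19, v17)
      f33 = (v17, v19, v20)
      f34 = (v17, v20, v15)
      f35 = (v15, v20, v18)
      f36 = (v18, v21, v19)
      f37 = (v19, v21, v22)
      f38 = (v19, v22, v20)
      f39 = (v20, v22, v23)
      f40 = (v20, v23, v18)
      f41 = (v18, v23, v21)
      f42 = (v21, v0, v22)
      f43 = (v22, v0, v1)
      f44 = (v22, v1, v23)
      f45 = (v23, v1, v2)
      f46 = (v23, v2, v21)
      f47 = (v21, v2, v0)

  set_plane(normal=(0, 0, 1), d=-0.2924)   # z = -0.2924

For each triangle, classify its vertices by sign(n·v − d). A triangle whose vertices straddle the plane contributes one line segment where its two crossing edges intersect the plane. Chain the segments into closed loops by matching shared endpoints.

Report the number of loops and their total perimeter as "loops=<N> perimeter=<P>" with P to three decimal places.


loops=2 perimeter=21.482

Straddling triangles (32 of 48):
  (v1,v4,v2) [++-] → (1.54455, 0.194188, -0.2924)–(1.625, 0, -0.2924)  len=0.2102
  (v2,v4,v5) [-+-] → (1.54455, 0.194188, -0.2924)–(1.149, 1.149, -0.2924)  len=1.0335
  (v2,v5,v0) [--+] → (1.56847, 0.760624, -0.2924)–(1.88358, 0, -0.2924)  len=0.8233
  (v0,v5,v3) [+-+] → (1.56847, 0.760624, -0.2924)–(1.33186, 1.33186, -0.2924)  len=0.6183
  (v4,v7,v5) [++-] → (0.954812, 1.22945, -0.2924)–(1.149, 1.149, -0.2924)  len=0.2102
  (v5,v7,v8) [-+-] → (0.954812, 1.22945, -0.2924)–(0, 1.625, -0.2924)  len=1.0335
  (v5,v8,v3) [--+] → (0.571241, 1.64697, -0.2924)–(1.33186, 1.33186, -0.2924)  len=0.8233
  (v3,v8,v6) [+-+] → (0.571241, 1.64697, -0.2924)–(0, 1.88358, -0.2924)  len=0.6183
  (v7,v10,v8) [++-] → (-0.194188, 1.54455, -0.2924)–(0, 1.625, -0.2924)  len=0.2102
  (v8,v10,v11) [-+-] → (-0.194188, 1.54455, -0.2924)–(-1.149, 1.149, -0.2924)  len=1.0335
  (v8,v11,v6) [--+] → (-0.760624, 1.56847, -0.2924)–(0, 1.88358, -0.2924)  len=0.8233
  (v6,v11,v9) [+-+] → (-0.760624, 1.56847, -0.2924)–(-1.33186, 1.33186, -0.2924)  len=0.6183
  (v10,v13,v11) [++-] → (-1.22945, 0.954812, -0.2924)–(-1.149, 1.149, -0.2924)  len=0.2102
  (v11,v13,v14) [-+-] → (-1.22945, 0.954812, -0.2924)–(-1.625, 0, -0.2924)  len=1.0335
  (v11,v14,v9) [--+] → (-1.64697, 0.571241, -0.2924)–(-1.33186, 1.33186, -0.2924)  len=0.8233
  (v9,v14,v12) [+-+] → (-1.64697, 0.571241, -0.2924)–(-1.88358, 0, -0.2924)  len=0.6183
  (v13,v16,v14) [++-] → (-1.54455, -0.194188, -0.2924)–(-1.625, 0, -0.2924)  len=0.2102
  (v14,v16,v17) [-+-] → (-1.54455, -0.194188, -0.2924)–(-1.149, -1.149, -0.2924)  len=1.0335
  (v14,v17,v12) [--+] → (-1.56847, -0.760624, -0.2924)–(-1.88358, 0, -0.2924)  len=0.8233
  (v12,v17,v15) [+-+] → (-1.56847, -0.760624, -0.2924)–(-1.33186, -1.33186, -0.2924)  len=0.6183
  (v16,v19,v17) [++-] → (-0.954812, -1.22945, -0.2924)–(-1.149, -1.149, -0.2924)  len=0.2102
  (v17,v19,v20) [-+-] → (-0.954812, -1.22945, -0.2924)–(0, -1.625, -0.2924)  len=1.0335
  (v17,v20,v15) [--+] → (-0.571241, -1.64697, -0.2924)–(-1.33186, -1.33186, -0.2924)  len=0.8233
  (v15,v20,v18) [+-+] → (-0.571241, -1.64697, -0.2924)–(0, -1.88358, -0.2924)  len=0.6183
  (v19,v22,v20) [++-] → (0.194188, -1.54455, -0.2924)–(0, -1.625, -0.2924)  len=0.2102
  (v20,v22,v23) [-+-] → (0.194188, -1.54455, -0.2924)–(1.149, -1.149, -0.2924)  len=1.0335
  (v20,v23,v18) [--+] → (0.760624, -1.56847, -0.2924)–(0, -1.88358, -0.2924)  len=0.8233
  (v18,v23,v21) [+-+] → (0.760624, -1.56847, -0.2924)–(1.33186, -1.33186, -0.2924)  len=0.6183
  (v22,v1,v23) [++-] → (1.22945, -0.954812, -0.2924)–(1.149, -1.149, -0.2924)  len=0.2102
  (v23,v1,v2) [-+-] → (1.22945, -0.954812, -0.2924)–(1.625, 0, -0.2924)  len=1.0335
  (v23,v2,v21) [--+] → (1.64697, -0.571241, -0.2924)–(1.33186, -1.33186, -0.2924)  len=0.8233
  (v21,v2,v0) [+-+] → (1.64697, -0.571241, -0.2924)–(1.88358, 0, -0.2924)  len=0.6183

Chained into 2 loop(s):
  loop 1: 16 segments, perimeter = 9.9496
  loop 2: 16 segments, perimeter = 11.5329
Total perimeter = 21.482


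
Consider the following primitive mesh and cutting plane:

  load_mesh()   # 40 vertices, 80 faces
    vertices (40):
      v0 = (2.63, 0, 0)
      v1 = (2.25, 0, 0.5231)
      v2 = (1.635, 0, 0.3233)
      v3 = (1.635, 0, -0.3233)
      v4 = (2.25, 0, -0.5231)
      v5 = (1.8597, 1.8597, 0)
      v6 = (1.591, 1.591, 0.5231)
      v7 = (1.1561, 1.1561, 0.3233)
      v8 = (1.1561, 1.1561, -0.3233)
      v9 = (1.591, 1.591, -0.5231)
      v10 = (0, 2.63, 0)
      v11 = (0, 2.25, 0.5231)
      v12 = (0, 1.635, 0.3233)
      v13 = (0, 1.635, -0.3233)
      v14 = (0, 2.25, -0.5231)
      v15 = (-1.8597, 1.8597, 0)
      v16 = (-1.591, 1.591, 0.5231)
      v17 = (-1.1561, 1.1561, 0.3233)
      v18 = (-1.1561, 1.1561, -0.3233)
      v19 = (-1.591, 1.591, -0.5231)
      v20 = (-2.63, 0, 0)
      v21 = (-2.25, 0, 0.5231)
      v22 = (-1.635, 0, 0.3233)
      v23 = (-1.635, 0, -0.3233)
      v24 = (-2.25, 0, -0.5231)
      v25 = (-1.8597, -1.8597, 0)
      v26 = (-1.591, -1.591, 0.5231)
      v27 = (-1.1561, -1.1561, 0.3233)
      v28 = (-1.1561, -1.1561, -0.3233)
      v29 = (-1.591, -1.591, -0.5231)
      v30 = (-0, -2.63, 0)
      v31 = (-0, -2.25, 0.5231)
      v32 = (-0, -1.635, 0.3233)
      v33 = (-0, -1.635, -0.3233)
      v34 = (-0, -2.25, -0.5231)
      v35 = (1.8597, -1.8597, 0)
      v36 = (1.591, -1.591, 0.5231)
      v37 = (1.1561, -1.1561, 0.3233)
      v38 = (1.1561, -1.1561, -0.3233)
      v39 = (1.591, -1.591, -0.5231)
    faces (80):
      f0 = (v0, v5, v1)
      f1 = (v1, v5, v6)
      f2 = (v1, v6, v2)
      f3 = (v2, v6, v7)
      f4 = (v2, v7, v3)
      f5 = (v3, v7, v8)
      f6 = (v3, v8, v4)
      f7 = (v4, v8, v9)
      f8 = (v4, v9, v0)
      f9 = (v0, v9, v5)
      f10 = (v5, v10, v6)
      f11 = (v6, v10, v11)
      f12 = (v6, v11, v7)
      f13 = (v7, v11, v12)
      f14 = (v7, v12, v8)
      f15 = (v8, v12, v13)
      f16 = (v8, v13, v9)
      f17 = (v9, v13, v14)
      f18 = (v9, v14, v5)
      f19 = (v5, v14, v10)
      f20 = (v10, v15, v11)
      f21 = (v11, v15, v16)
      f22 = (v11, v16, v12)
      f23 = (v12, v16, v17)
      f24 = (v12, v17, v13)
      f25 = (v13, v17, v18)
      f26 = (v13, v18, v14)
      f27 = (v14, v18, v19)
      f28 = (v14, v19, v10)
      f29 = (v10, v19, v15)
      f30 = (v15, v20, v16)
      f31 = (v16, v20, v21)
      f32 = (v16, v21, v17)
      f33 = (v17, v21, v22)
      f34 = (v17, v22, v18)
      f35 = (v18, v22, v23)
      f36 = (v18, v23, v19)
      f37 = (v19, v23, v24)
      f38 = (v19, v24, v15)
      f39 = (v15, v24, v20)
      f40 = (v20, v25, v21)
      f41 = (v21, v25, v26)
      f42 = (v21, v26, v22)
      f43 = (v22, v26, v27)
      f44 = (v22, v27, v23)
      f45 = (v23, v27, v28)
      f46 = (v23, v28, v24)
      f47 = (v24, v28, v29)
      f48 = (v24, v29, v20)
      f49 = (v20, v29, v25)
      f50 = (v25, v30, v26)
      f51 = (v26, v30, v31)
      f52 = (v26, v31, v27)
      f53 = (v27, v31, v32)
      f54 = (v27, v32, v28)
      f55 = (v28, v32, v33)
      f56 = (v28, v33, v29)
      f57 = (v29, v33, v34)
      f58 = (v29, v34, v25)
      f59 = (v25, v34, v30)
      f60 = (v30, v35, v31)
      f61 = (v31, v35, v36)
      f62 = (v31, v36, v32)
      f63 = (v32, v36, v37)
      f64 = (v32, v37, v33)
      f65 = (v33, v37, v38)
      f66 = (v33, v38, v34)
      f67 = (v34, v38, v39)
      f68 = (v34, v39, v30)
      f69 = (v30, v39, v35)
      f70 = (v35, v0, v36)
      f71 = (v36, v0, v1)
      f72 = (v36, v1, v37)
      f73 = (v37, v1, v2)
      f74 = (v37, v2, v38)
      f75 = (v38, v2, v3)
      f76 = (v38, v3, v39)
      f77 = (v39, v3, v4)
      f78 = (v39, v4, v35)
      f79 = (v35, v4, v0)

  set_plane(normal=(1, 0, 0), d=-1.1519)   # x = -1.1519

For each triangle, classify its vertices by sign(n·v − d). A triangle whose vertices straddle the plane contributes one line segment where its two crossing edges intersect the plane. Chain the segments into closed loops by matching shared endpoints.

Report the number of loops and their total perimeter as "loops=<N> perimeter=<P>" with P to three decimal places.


Straddling triangles (20 of 80):
  (v10,v15,v11) [+-+] → (-1.1519, 2.15288, 0)–(-1.1519, 2.00825, 0.199091)  len=0.2461
  (v11,v15,v16) [+--] → (-1.1519, 2.00825, 0.199091)–(-1.1519, 1.77288, 0.5231)  len=0.4005
  (v11,v16,v12) [+-+] → (-1.1519, 1.77288, 0.5231)–(-1.1519, 1.60314, 0.467957)  len=0.1785
  (v12,v16,v17) [+--] → (-1.1519, 1.60314, 0.467957)–(-1.1519, 1.15784, 0.3233)  len=0.4682
  (v12,v17,v13) [+-+] → (-1.1519, 1.15784, 0.3233)–(-1.1519, 1.15784, 0.320951)  len=0.0023
  (v13,v17,v18) [+--] → (-1.1519, 1.15784, 0.320951)–(-1.1519, 1.15784, -0.3233)  len=0.6443
  (v13,v18,v14) [+-+] → (-1.1519, 1.15784, -0.3233)–(-1.1519, 1.16007, -0.324026)  len=0.0023
  (v14,v18,v19) [+--] → (-1.1519, 1.16007, -0.324026)–(-1.1519, 1.77288, -0.5231)  len=0.6443
  (v14,v19,v10) [+-+] → (-1.1519, 1.77288, -0.5231)–(-1.1519, 1.87775, -0.37873)  len=0.1784
  (v10,v19,v15) [+--] → (-1.1519, 1.87775, -0.37873)–(-1.1519, 2.15288, 0)  len=0.4681
  (v25,v30,v26) [-+-] → (-1.1519, -2.15288, 0)–(-1.1519, -1.87775, 0.37873)  len=0.4681
  (v26,v30,v31) [-++] → (-1.1519, -1.87775, 0.37873)–(-1.1519, -1.77288, 0.5231)  len=0.1784
  (v26,v31,v27) [-+-] → (-1.1519, -1.77288, 0.5231)–(-1.1519, -1.16007, 0.324026)  len=0.6443
  (v27,v31,v32) [-++] → (-1.1519, -1.16007, 0.324026)–(-1.1519, -1.15784, 0.3233)  len=0.0023
  (v27,v32,v28) [-+-] → (-1.1519, -1.15784, 0.3233)–(-1.1519, -1.15784, -0.320951)  len=0.6443
  (v28,v32,v33) [-++] → (-1.1519, -1.15784, -0.320951)–(-1.1519, -1.15784, -0.3233)  len=0.0023
  (v28,v33,v29) [-+-] → (-1.1519, -1.15784, -0.3233)–(-1.1519, -1.60314, -0.467957)  len=0.4682
  (v29,v33,v34) [-++] → (-1.1519, -1.60314, -0.467957)–(-1.1519, -1.77288, -0.5231)  len=0.1785
  (v29,v34,v25) [-+-] → (-1.1519, -1.77288, -0.5231)–(-1.1519, -2.00825, -0.199091)  len=0.4005
  (v25,v34,v30) [-++] → (-1.1519, -2.00825, -0.199091)–(-1.1519, -2.15288, 0)  len=0.2461

Chained into 2 loop(s):
  loop 1: 10 segments, perimeter = 3.2331
  loop 2: 10 segments, perimeter = 3.2331
Total perimeter = 6.466

loops=2 perimeter=6.466


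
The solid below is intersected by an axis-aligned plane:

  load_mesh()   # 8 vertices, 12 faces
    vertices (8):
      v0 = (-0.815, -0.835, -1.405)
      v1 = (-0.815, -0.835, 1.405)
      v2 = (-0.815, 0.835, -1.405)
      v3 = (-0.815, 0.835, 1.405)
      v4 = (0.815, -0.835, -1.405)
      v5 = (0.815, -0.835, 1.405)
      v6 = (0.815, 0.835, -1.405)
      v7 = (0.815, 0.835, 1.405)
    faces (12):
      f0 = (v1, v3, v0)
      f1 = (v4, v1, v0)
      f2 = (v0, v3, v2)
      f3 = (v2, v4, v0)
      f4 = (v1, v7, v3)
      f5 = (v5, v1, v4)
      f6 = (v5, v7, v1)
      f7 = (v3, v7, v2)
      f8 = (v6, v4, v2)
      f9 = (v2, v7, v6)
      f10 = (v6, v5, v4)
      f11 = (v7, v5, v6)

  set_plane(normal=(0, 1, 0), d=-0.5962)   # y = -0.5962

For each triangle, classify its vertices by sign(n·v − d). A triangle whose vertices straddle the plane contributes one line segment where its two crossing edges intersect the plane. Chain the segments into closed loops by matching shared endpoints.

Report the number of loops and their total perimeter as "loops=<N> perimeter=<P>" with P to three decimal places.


Straddling triangles (8 of 12):
  (v1,v3,v0) [-+-] → (-0.815, -0.5962, 1.405)–(-0.815, -0.5962, -1.00319)  len=2.4082
  (v0,v3,v2) [-++] → (-0.815, -0.5962, -1.00319)–(-0.815, -0.5962, -1.405)  len=0.4018
  (v2,v4,v0) [+--] → (0.58192, -0.5962, -1.405)–(-0.815, -0.5962, -1.405)  len=1.3969
  (v1,v7,v3) [-++] → (-0.58192, -0.5962, 1.405)–(-0.815, -0.5962, 1.405)  len=0.2331
  (v5,v7,v1) [-+-] → (0.815, -0.5962, 1.405)–(-0.58192, -0.5962, 1.405)  len=1.3969
  (v6,v4,v2) [+-+] → (0.815, -0.5962, -1.405)–(0.58192, -0.5962, -1.405)  len=0.2331
  (v6,v5,v4) [+--] → (0.815, -0.5962, 1.00319)–(0.815, -0.5962, -1.405)  len=2.4082
  (v7,v5,v6) [+-+] → (0.815, -0.5962, 1.405)–(0.815, -0.5962, 1.00319)  len=0.4018

Chained into 1 loop(s):
  loop 1: 8 segments, perimeter = 8.8800
Total perimeter = 8.880

loops=1 perimeter=8.880


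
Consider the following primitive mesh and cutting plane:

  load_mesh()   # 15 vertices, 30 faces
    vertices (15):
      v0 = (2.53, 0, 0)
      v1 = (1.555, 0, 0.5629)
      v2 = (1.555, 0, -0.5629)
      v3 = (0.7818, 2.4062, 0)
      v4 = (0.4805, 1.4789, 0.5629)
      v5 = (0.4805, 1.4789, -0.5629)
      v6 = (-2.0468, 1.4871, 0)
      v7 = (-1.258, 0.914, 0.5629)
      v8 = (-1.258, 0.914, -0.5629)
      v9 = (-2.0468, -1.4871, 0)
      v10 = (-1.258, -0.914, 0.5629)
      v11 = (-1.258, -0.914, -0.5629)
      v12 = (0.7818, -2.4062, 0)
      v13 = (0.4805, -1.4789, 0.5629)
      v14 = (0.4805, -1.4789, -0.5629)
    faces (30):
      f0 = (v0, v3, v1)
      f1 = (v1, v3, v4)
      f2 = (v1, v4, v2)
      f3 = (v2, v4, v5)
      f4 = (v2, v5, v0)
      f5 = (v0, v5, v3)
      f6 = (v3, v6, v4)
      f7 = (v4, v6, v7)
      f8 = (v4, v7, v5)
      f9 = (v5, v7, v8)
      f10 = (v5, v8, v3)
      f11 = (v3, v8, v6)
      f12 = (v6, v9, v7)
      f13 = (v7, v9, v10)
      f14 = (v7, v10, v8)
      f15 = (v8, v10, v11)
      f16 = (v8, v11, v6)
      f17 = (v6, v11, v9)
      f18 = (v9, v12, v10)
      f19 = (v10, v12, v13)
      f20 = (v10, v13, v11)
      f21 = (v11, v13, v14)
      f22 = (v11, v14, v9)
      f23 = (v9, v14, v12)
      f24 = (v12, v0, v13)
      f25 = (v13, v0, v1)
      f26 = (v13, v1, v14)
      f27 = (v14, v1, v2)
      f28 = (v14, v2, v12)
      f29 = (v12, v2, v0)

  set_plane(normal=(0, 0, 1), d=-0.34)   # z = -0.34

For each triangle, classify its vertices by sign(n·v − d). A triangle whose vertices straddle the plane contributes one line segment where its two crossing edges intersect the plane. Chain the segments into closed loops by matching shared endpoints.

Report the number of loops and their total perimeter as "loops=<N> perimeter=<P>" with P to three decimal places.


loops=2 perimeter=20.549

Straddling triangles (20 of 30):
  (v1,v4,v2) [++-] → (1.34226, 0.292811, -0.34)–(1.555, 0, -0.34)  len=0.3619
  (v2,v4,v5) [-+-] → (1.34226, 0.292811, -0.34)–(0.4805, 1.4789, -0.34)  len=1.4661
  (v2,v5,v0) [--+] → (1.29207, 0.893278, -0.34)–(1.94109, 0, -0.34)  len=1.1042
  (v0,v5,v3) [+-+] → (1.29207, 0.893278, -0.34)–(0.59981, 1.8461, -0.34)  len=1.1777
  (v4,v7,v5) [++-] → (0.13629, 1.36705, -0.34)–(0.4805, 1.4789, -0.34)  len=0.3619
  (v5,v7,v8) [-+-] → (0.13629, 1.36705, -0.34)–(-1.258, 0.914, -0.34)  len=1.4660
  (v5,v8,v3) [--+] → (-0.45027, 1.50489, -0.34)–(0.59981, 1.8461, -0.34)  len=1.1041
  (v3,v8,v6) [+-+] → (-0.45027, 1.50489, -0.34)–(-1.57035, 1.14094, -0.34)  len=1.1777
  (v7,v10,v8) [++-] → (-1.258, 0.55207, -0.34)–(-1.258, 0.914, -0.34)  len=0.3619
  (v8,v10,v11) [-+-] → (-1.258, 0.55207, -0.34)–(-1.258, -0.914, -0.34)  len=1.4661
  (v8,v11,v6) [--+] → (-1.57035, 0.0367998, -0.34)–(-1.57035, 1.14094, -0.34)  len=1.1041
  (v6,v11,v9) [+-+] → (-1.57035, 0.0367998, -0.34)–(-1.57035, -1.14094, -0.34)  len=1.1777
  (v10,v13,v11) [++-] → (-0.91379, -1.02585, -0.34)–(-1.258, -0.914, -0.34)  len=0.3619
  (v11,v13,v14) [-+-] → (-0.91379, -1.02585, -0.34)–(0.4805, -1.4789, -0.34)  len=1.4660
  (v11,v14,v9) [--+] → (-0.520273, -1.48215, -0.34)–(-1.57035, -1.14094, -0.34)  len=1.1041
  (v9,v14,v12) [+-+] → (-0.520273, -1.48215, -0.34)–(0.59981, -1.8461, -0.34)  len=1.1777
  (v13,v1,v14) [++-] → (0.693243, -1.18609, -0.34)–(0.4805, -1.4789, -0.34)  len=0.3619
  (v14,v1,v2) [-+-] → (0.693243, -1.18609, -0.34)–(1.555, 0, -0.34)  len=1.4661
  (v14,v2,v12) [--+] → (1.24882, -0.952819, -0.34)–(0.59981, -1.8461, -0.34)  len=1.1042
  (v12,v2,v0) [+-+] → (1.24882, -0.952819, -0.34)–(1.94109, 0, -0.34)  len=1.1777

Chained into 2 loop(s):
  loop 1: 10 segments, perimeter = 9.1400
  loop 2: 10 segments, perimeter = 11.4094
Total perimeter = 20.549


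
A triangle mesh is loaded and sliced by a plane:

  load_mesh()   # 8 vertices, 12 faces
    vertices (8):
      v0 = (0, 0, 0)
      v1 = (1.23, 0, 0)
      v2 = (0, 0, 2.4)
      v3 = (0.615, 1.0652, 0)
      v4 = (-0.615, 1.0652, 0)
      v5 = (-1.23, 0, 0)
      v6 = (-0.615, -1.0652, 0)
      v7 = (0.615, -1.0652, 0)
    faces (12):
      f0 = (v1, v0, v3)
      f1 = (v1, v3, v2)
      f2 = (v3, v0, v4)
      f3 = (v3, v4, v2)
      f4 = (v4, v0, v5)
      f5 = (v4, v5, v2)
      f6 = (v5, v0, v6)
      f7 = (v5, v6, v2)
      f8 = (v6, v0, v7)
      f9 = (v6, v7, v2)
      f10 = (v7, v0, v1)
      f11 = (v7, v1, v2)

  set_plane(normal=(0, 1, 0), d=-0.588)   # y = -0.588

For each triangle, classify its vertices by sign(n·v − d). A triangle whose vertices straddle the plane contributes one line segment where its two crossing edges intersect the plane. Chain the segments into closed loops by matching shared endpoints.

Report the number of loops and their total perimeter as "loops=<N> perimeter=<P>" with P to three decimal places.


loops=1 perimeter=4.876

Straddling triangles (6 of 12):
  (v5,v0,v6) [++-] → (-0.339486, -0.588, 0)–(-0.890514, -0.588, 0)  len=0.5510
  (v5,v6,v2) [+-+] → (-0.890514, -0.588, 0)–(-0.339486, -0.588, 1.07518)  len=1.2082
  (v6,v0,v7) [-+-] → (-0.339486, -0.588, 0)–(0.339486, -0.588, 0)  len=0.6790
  (v6,v7,v2) [--+] → (0.339486, -0.588, 1.07518)–(-0.339486, -0.588, 1.07518)  len=0.6790
  (v7,v0,v1) [-++] → (0.339486, -0.588, 0)–(0.890514, -0.588, 0)  len=0.5510
  (v7,v1,v2) [-++] → (0.890514, -0.588, 0)–(0.339486, -0.588, 1.07518)  len=1.2082

Chained into 1 loop(s):
  loop 1: 6 segments, perimeter = 4.8763
Total perimeter = 4.876


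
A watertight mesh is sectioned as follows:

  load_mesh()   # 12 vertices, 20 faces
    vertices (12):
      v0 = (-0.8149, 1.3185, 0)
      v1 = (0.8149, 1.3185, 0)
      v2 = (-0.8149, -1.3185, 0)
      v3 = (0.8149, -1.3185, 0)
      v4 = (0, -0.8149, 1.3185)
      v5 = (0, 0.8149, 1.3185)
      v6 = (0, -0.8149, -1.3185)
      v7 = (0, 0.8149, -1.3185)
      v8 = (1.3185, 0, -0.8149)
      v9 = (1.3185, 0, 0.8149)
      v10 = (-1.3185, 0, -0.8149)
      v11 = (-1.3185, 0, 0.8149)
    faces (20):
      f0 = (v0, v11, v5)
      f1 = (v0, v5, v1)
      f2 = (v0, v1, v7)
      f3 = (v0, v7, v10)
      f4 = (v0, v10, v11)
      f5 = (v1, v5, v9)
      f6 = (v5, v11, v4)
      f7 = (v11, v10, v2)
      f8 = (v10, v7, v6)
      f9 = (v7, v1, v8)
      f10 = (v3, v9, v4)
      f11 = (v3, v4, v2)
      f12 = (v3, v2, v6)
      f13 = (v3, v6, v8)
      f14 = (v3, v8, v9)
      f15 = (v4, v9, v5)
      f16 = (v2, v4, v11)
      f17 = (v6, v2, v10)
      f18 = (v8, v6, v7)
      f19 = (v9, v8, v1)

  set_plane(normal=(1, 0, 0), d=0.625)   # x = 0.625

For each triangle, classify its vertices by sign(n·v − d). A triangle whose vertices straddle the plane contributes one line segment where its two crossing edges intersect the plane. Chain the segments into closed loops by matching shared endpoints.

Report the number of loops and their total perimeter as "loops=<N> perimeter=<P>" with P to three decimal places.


loops=1 perimeter=7.400

Straddling triangles (10 of 20):
  (v0,v5,v1) [--+] → (0.625, 1.20114, 0.307256)–(0.625, 1.3185, 0)  len=0.3289
  (v0,v1,v7) [-+-] → (0.625, 1.3185, 0)–(0.625, 1.20114, -0.307256)  len=0.3289
  (v1,v5,v9) [+-+] → (0.625, 1.20114, 0.307256)–(0.625, 0.428618, 1.07978)  len=1.0925
  (v7,v1,v8) [-++] → (0.625, 1.20114, -0.307256)–(0.625, 0.428618, -1.07978)  len=1.0925
  (v3,v9,v4) [++-] → (0.625, -0.428618, 1.07978)–(0.625, -1.20114, 0.307256)  len=1.0925
  (v3,v4,v2) [+--] → (0.625, -1.20114, 0.307256)–(0.625, -1.3185, 0)  len=0.3289
  (v3,v2,v6) [+--] → (0.625, -1.3185, 0)–(0.625, -1.20114, -0.307256)  len=0.3289
  (v3,v6,v8) [+-+] → (0.625, -1.20114, -0.307256)–(0.625, -0.428618, -1.07978)  len=1.0925
  (v4,v9,v5) [-+-] → (0.625, -0.428618, 1.07978)–(0.625, 0.428618, 1.07978)  len=0.8572
  (v8,v6,v7) [+--] → (0.625, -0.428618, -1.07978)–(0.625, 0.428618, -1.07978)  len=0.8572

Chained into 1 loop(s):
  loop 1: 10 segments, perimeter = 7.4002
Total perimeter = 7.400


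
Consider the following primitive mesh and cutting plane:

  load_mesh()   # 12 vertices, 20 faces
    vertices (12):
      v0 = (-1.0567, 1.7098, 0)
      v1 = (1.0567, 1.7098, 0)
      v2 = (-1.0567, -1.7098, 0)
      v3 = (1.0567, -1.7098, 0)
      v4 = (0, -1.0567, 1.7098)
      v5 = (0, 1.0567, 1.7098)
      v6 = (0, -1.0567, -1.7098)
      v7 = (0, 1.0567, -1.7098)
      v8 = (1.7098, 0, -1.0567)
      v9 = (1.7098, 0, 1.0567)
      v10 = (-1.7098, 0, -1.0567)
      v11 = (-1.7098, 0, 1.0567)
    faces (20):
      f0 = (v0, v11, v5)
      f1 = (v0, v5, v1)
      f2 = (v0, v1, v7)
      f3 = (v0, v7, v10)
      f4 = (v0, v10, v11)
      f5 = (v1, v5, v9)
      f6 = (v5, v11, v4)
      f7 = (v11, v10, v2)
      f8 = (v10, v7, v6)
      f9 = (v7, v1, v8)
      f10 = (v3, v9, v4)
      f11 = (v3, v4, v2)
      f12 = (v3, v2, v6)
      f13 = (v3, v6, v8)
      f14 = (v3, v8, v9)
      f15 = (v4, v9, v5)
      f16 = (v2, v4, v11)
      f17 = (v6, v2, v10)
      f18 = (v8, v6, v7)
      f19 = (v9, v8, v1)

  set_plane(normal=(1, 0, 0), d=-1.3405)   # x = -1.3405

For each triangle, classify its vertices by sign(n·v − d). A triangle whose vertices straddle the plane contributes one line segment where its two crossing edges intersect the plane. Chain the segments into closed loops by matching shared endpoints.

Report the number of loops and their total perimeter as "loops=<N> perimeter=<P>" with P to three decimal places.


Straddling triangles (8 of 20):
  (v0,v11,v5) [+-+] → (-1.3405, 0.966818, 0.459182)–(-1.3405, 0.228237, 1.19776)  len=1.0445
  (v0,v7,v10) [++-] → (-1.3405, 0.228237, -1.19776)–(-1.3405, 0.966818, -0.459182)  len=1.0445
  (v0,v10,v11) [+--] → (-1.3405, 0.966818, -0.459182)–(-1.3405, 0.966818, 0.459182)  len=0.9184
  (v5,v11,v4) [+-+] → (-1.3405, 0.228237, 1.19776)–(-1.3405, -0.228237, 1.19776)  len=0.4565
  (v11,v10,v2) [--+] → (-1.3405, -0.966818, -0.459182)–(-1.3405, -0.966818, 0.459182)  len=0.9184
  (v10,v7,v6) [-++] → (-1.3405, 0.228237, -1.19776)–(-1.3405, -0.228237, -1.19776)  len=0.4565
  (v2,v4,v11) [++-] → (-1.3405, -0.228237, 1.19776)–(-1.3405, -0.966818, 0.459182)  len=1.0445
  (v6,v2,v10) [++-] → (-1.3405, -0.966818, -0.459182)–(-1.3405, -0.228237, -1.19776)  len=1.0445

Chained into 1 loop(s):
  loop 1: 8 segments, perimeter = 6.9277
Total perimeter = 6.928

loops=1 perimeter=6.928


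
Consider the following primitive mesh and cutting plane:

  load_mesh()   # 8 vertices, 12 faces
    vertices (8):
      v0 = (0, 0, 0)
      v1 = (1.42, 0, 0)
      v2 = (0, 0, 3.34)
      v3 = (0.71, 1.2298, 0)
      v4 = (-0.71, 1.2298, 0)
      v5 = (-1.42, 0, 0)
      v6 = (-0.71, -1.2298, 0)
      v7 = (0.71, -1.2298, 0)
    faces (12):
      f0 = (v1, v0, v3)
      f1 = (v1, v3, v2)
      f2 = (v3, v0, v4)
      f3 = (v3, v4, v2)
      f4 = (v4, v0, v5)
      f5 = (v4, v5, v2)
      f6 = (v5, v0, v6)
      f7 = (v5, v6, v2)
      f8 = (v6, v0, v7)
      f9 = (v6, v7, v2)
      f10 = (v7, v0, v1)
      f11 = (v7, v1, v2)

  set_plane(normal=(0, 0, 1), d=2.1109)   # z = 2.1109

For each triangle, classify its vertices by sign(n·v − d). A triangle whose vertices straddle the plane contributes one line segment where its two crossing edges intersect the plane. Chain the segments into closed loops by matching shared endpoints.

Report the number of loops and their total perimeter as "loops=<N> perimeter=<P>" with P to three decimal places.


loops=1 perimeter=3.135

Straddling triangles (6 of 12):
  (v1,v3,v2) [--+] → (0.261276, 0.452559, 2.1109)–(0.522551, 0, 2.1109)  len=0.5226
  (v3,v4,v2) [--+] → (-0.261276, 0.452559, 2.1109)–(0.261276, 0.452559, 2.1109)  len=0.5226
  (v4,v5,v2) [--+] → (-0.522551, 0, 2.1109)–(-0.261276, 0.452559, 2.1109)  len=0.5226
  (v5,v6,v2) [--+] → (-0.261276, -0.452559, 2.1109)–(-0.522551, 0, 2.1109)  len=0.5226
  (v6,v7,v2) [--+] → (0.261276, -0.452559, 2.1109)–(-0.261276, -0.452559, 2.1109)  len=0.5226
  (v7,v1,v2) [--+] → (0.522551, 0, 2.1109)–(0.261276, -0.452559, 2.1109)  len=0.5226

Chained into 1 loop(s):
  loop 1: 6 segments, perimeter = 3.1354
Total perimeter = 3.135


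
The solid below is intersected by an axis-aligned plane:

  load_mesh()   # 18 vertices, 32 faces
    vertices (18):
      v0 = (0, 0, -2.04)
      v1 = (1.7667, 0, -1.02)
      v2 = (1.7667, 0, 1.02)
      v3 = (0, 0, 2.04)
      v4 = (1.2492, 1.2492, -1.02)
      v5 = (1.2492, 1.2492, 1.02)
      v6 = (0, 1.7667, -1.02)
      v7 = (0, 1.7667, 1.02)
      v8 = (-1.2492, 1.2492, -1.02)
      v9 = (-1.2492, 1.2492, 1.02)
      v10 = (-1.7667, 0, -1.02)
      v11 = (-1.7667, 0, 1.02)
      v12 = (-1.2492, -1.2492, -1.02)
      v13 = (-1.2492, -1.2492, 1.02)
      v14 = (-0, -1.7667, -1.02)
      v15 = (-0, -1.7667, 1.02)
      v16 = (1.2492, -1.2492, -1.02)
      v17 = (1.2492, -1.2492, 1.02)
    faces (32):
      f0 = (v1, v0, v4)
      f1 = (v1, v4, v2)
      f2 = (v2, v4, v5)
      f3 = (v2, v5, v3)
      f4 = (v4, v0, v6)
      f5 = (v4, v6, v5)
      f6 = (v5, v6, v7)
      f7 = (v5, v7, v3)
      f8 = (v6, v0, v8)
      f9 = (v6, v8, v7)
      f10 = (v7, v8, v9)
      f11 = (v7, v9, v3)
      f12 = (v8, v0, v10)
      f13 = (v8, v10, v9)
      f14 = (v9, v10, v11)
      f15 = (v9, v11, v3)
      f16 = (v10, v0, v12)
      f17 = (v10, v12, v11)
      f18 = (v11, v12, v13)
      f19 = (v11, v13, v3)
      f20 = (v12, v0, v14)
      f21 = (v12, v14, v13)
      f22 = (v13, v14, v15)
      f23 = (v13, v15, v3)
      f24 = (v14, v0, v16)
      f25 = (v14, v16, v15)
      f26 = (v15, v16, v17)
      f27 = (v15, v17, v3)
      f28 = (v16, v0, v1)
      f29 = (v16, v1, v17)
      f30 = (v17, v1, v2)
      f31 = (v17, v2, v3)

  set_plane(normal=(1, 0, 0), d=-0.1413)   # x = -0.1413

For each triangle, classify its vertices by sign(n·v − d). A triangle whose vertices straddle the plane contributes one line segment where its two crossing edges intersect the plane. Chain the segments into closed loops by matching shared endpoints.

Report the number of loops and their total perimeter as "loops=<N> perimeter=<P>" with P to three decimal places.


loops=1 perimeter=11.898

Straddling triangles (12 of 32):
  (v6,v0,v8) [++-] → (-0.1413, 0.1413, -1.92463)–(-0.1413, 1.70816, -1.02)  len=1.8093
  (v6,v8,v7) [+-+] → (-0.1413, 1.70816, -1.02)–(-0.1413, 1.70816, 0.789251)  len=1.8093
  (v7,v8,v9) [+--] → (-0.1413, 1.70816, 0.789251)–(-0.1413, 1.70816, 1.02)  len=0.2307
  (v7,v9,v3) [+-+] → (-0.1413, 1.70816, 1.02)–(-0.1413, 0.1413, 1.92463)  len=1.8093
  (v8,v0,v10) [-+-] → (-0.1413, 0.1413, -1.92463)–(-0.1413, 0, -1.95842)  len=0.1453
  (v9,v11,v3) [--+] → (-0.1413, 0, 1.95842)–(-0.1413, 0.1413, 1.92463)  len=0.1453
  (v10,v0,v12) [-+-] → (-0.1413, 0, -1.95842)–(-0.1413, -0.1413, -1.92463)  len=0.1453
  (v11,v13,v3) [--+] → (-0.1413, -0.1413, 1.92463)–(-0.1413, 0, 1.95842)  len=0.1453
  (v12,v0,v14) [-++] → (-0.1413, -0.1413, -1.92463)–(-0.1413, -1.70816, -1.02)  len=1.8093
  (v12,v14,v13) [-+-] → (-0.1413, -1.70816, -1.02)–(-0.1413, -1.70816, -0.789251)  len=0.2307
  (v13,v14,v15) [-++] → (-0.1413, -1.70816, -0.789251)–(-0.1413, -1.70816, 1.02)  len=1.8093
  (v13,v15,v3) [-++] → (-0.1413, -1.70816, 1.02)–(-0.1413, -0.1413, 1.92463)  len=1.8093

Chained into 1 loop(s):
  loop 1: 12 segments, perimeter = 11.8982
Total perimeter = 11.898


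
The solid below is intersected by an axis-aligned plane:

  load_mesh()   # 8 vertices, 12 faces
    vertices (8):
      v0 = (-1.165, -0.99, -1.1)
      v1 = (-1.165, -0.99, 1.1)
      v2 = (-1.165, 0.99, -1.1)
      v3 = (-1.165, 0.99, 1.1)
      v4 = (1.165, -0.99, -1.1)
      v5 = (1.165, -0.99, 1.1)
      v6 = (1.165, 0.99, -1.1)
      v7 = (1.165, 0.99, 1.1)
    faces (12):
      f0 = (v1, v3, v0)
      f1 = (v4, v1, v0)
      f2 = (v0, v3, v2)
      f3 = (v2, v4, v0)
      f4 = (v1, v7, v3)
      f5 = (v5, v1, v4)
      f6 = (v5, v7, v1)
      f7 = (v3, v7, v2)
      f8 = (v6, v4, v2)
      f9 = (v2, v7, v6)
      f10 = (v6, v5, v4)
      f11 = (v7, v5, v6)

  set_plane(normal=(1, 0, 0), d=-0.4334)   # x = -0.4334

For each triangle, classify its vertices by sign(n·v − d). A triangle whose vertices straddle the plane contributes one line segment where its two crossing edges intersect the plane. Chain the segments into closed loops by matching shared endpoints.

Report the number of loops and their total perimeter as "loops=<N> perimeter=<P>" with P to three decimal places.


loops=1 perimeter=8.360

Straddling triangles (8 of 12):
  (v4,v1,v0) [+--] → (-0.4334, -0.99, 0.409219)–(-0.4334, -0.99, -1.1)  len=1.5092
  (v2,v4,v0) [-+-] → (-0.4334, 0.368297, -1.1)–(-0.4334, -0.99, -1.1)  len=1.3583
  (v1,v7,v3) [-+-] → (-0.4334, -0.368297, 1.1)–(-0.4334, 0.99, 1.1)  len=1.3583
  (v5,v1,v4) [+-+] → (-0.4334, -0.99, 1.1)–(-0.4334, -0.99, 0.409219)  len=0.6908
  (v5,v7,v1) [++-] → (-0.4334, -0.368297, 1.1)–(-0.4334, -0.99, 1.1)  len=0.6217
  (v3,v7,v2) [-+-] → (-0.4334, 0.99, 1.1)–(-0.4334, 0.99, -0.409219)  len=1.5092
  (v6,v4,v2) [++-] → (-0.4334, 0.368297, -1.1)–(-0.4334, 0.99, -1.1)  len=0.6217
  (v2,v7,v6) [-++] → (-0.4334, 0.99, -0.409219)–(-0.4334, 0.99, -1.1)  len=0.6908

Chained into 1 loop(s):
  loop 1: 8 segments, perimeter = 8.3600
Total perimeter = 8.360
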